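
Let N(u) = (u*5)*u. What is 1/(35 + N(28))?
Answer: 1/3955 ≈ 0.00025284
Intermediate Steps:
N(u) = 5*u² (N(u) = (5*u)*u = 5*u²)
1/(35 + N(28)) = 1/(35 + 5*28²) = 1/(35 + 5*784) = 1/(35 + 3920) = 1/3955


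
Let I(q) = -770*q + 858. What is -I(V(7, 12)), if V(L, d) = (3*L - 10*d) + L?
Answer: -71698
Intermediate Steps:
V(L, d) = -10*d + 4*L (V(L, d) = (-10*d + 3*L) + L = -10*d + 4*L)
I(q) = 858 - 770*q
-I(V(7, 12)) = -(858 - 770*(-10*12 + 4*7)) = -(858 - 770*(-120 + 28)) = -(858 - 770*(-92)) = -(858 + 70840) = -1*71698 = -71698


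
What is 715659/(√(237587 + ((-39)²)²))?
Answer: 715659*√637757/1275514 ≈ 448.07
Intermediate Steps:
715659/(√(237587 + ((-39)²)²)) = 715659/(√(237587 + 1521²)) = 715659/(√(237587 + 2313441)) = 715659/(√2551028) = 715659/((2*√637757)) = 715659*(√637757/1275514) = 715659*√637757/1275514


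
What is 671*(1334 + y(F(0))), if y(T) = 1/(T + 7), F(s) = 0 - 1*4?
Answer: 2686013/3 ≈ 8.9534e+5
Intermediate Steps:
F(s) = -4 (F(s) = 0 - 4 = -4)
y(T) = 1/(7 + T)
671*(1334 + y(F(0))) = 671*(1334 + 1/(7 - 4)) = 671*(1334 + 1/3) = 671*(4003/3) = 2686013/3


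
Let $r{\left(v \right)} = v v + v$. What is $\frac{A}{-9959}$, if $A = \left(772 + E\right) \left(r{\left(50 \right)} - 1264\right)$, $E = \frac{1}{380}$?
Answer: $- \frac{188631123}{1892210} \approx -99.688$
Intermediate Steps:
$r{\left(v \right)} = v + v^{2}$ ($r{\left(v \right)} = v^{2} + v = v + v^{2}$)
$E = \frac{1}{380} \approx 0.0026316$
$A = \frac{188631123}{190}$ ($A = \left(772 + \frac{1}{380}\right) \left(50 \left(1 + 50\right) - 1264\right) = \frac{293361 \left(50 \cdot 51 - 1264\right)}{380} = \frac{293361 \left(2550 - 1264\right)}{380} = \frac{293361}{380} \cdot 1286 = \frac{188631123}{190} \approx 9.928 \cdot 10^{5}$)
$\frac{A}{-9959} = \frac{188631123}{190 \left(-9959\right)} = \frac{188631123}{190} \left(- \frac{1}{9959}\right) = - \frac{188631123}{1892210}$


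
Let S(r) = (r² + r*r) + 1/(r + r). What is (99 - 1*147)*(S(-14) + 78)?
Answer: -157908/7 ≈ -22558.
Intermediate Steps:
S(r) = 1/(2*r) + 2*r² (S(r) = (r² + r²) + 1/(2*r) = 2*r² + 1/(2*r) = 1/(2*r) + 2*r²)
(99 - 1*147)*(S(-14) + 78) = (99 - 1*147)*((½)*(1 + 4*(-14)³)/(-14) + 78) = (99 - 147)*((½)*(-1/14)*(1 + 4*(-2744)) + 78) = -48*((½)*(-1/14)*(1 - 10976) + 78) = -48*((½)*(-1/14)*(-10975) + 78) = -48*(10975/28 + 78) = -48*13159/28 = -157908/7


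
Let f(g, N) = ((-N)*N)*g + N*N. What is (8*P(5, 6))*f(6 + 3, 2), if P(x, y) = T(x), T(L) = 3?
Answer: -768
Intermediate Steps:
P(x, y) = 3
f(g, N) = N² - g*N² (f(g, N) = (-N²)*g + N² = -g*N² + N² = N² - g*N²)
(8*P(5, 6))*f(6 + 3, 2) = (8*3)*(2²*(1 - (6 + 3))) = 24*(4*(1 - 1*9)) = 24*(4*(1 - 9)) = 24*(4*(-8)) = 24*(-32) = -768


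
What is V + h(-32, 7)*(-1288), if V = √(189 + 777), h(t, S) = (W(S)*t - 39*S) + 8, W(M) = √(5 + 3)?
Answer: 341320 + √966 + 82432*√2 ≈ 4.5793e+5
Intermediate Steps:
W(M) = 2*√2 (W(M) = √8 = 2*√2)
h(t, S) = 8 - 39*S + 2*t*√2 (h(t, S) = ((2*√2)*t - 39*S) + 8 = (2*t*√2 - 39*S) + 8 = (-39*S + 2*t*√2) + 8 = 8 - 39*S + 2*t*√2)
V = √966 ≈ 31.081
V + h(-32, 7)*(-1288) = √966 + (8 - 39*7 + 2*(-32)*√2)*(-1288) = √966 + (8 - 273 - 64*√2)*(-1288) = √966 + (-265 - 64*√2)*(-1288) = √966 + (341320 + 82432*√2) = 341320 + √966 + 82432*√2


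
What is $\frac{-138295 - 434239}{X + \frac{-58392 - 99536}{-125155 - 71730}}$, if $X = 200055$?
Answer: $- \frac{112723356590}{39387986603} \approx -2.8619$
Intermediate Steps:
$\frac{-138295 - 434239}{X + \frac{-58392 - 99536}{-125155 - 71730}} = \frac{-138295 - 434239}{200055 + \frac{-58392 - 99536}{-125155 - 71730}} = - \frac{572534}{200055 - \frac{157928}{-196885}} = - \frac{572534}{200055 - - \frac{157928}{196885}} = - \frac{572534}{200055 + \frac{157928}{196885}} = - \frac{572534}{\frac{39387986603}{196885}} = \left(-572534\right) \frac{196885}{39387986603} = - \frac{112723356590}{39387986603}$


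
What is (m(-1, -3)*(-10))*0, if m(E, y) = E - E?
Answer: 0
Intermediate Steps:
m(E, y) = 0
(m(-1, -3)*(-10))*0 = (0*(-10))*0 = 0*0 = 0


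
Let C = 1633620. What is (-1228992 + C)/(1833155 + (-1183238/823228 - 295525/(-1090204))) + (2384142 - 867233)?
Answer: 89130917250653053980511/58758240791686411 ≈ 1.5169e+6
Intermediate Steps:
(-1228992 + C)/(1833155 + (-1183238/823228 - 295525/(-1090204))) + (2384142 - 867233) = (-1228992 + 1633620)/(1833155 + (-1183238/823228 - 295525/(-1090204))) + (2384142 - 867233) = 404628/(1833155 + (-1183238*1/823228 - 295525*(-1/1090204))) + 1516909 = 404628/(1833155 + (-84517/58802 + 295525/1090204)) + 1516909 = 404628/(1833155 - 37381655209/32053087804) + 1516909 = 404628/(58758240791686411/32053087804) + 1516909 = 404628*(32053087804/58758240791686411) + 1516909 = 12969576811956912/58758240791686411 + 1516909 = 89130917250653053980511/58758240791686411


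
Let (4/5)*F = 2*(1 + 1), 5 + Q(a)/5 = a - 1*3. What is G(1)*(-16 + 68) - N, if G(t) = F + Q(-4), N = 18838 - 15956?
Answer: -5742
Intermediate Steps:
Q(a) = -40 + 5*a (Q(a) = -25 + 5*(a - 1*3) = -25 + 5*(a - 3) = -25 + 5*(-3 + a) = -25 + (-15 + 5*a) = -40 + 5*a)
F = 5 (F = 5*(2*(1 + 1))/4 = 5*(2*2)/4 = (5/4)*4 = 5)
N = 2882
G(t) = -55 (G(t) = 5 + (-40 + 5*(-4)) = 5 + (-40 - 20) = 5 - 60 = -55)
G(1)*(-16 + 68) - N = -55*(-16 + 68) - 1*2882 = -55*52 - 2882 = -2860 - 2882 = -5742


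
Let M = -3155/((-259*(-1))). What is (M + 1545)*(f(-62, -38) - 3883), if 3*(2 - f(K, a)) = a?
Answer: -4607185000/777 ≈ -5.9295e+6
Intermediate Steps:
M = -3155/259 ≈ -12.181
f(K, a) = 2 - a/3
(M + 1545)*(f(-62, -38) - 3883) = (-3155/259 + 1545)*((2 - ⅓*(-38)) - 3883) = 397000*((2 + 38/3) - 3883)/259 = 397000*(44/3 - 3883)/259 = (397000/259)*(-11605/3) = -4607185000/777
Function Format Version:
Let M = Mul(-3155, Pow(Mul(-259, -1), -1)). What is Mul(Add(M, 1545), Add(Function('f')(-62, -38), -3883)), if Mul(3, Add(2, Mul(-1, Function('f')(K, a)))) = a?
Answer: Rational(-4607185000, 777) ≈ -5.9295e+6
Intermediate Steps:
M = Rational(-3155, 259) (M = Mul(-3155, Pow(259, -1)) = Mul(-3155, Rational(1, 259)) = Rational(-3155, 259) ≈ -12.181)
Function('f')(K, a) = Add(2, Mul(Rational(-1, 3), a))
Mul(Add(M, 1545), Add(Function('f')(-62, -38), -3883)) = Mul(Add(Rational(-3155, 259), 1545), Add(Add(2, Mul(Rational(-1, 3), -38)), -3883)) = Mul(Rational(397000, 259), Add(Add(2, Rational(38, 3)), -3883)) = Mul(Rational(397000, 259), Add(Rational(44, 3), -3883)) = Mul(Rational(397000, 259), Rational(-11605, 3)) = Rational(-4607185000, 777)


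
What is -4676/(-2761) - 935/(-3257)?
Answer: 17811267/8992577 ≈ 1.9807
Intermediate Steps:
-4676/(-2761) - 935/(-3257) = -4676*(-1/2761) - 935*(-1/3257) = 4676/2761 + 935/3257 = 17811267/8992577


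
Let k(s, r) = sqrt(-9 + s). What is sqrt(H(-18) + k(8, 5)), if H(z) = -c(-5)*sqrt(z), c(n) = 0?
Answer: sqrt(I) ≈ 0.70711 + 0.70711*I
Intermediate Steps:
H(z) = 0 (H(z) = -0*sqrt(z) = -1*0 = 0)
sqrt(H(-18) + k(8, 5)) = sqrt(0 + sqrt(-9 + 8)) = sqrt(0 + sqrt(-1)) = sqrt(0 + I) = sqrt(I)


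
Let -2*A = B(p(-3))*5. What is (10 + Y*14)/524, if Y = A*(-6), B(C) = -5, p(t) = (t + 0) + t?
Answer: -260/131 ≈ -1.9847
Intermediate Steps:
p(t) = 2*t (p(t) = t + t = 2*t)
A = 25/2 (A = -(-5)*5/2 = -1/2*(-25) = 25/2 ≈ 12.500)
Y = -75 (Y = (25/2)*(-6) = -75)
(10 + Y*14)/524 = (10 - 75*14)/524 = (10 - 1050)*(1/524) = -1040*1/524 = -260/131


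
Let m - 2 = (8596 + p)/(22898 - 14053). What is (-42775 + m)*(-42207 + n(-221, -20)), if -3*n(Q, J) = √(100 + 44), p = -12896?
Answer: 3193950062667/1769 ≈ 1.8055e+9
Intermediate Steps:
m = 2678/1769 (m = 2 + (8596 - 12896)/(22898 - 14053) = 2 - 4300/8845 = 2 - 4300*1/8845 = 2 - 860/1769 = 2678/1769 ≈ 1.5138)
n(Q, J) = -4 (n(Q, J) = -√(100 + 44)/3 = -√144/3 = -⅓*12 = -4)
(-42775 + m)*(-42207 + n(-221, -20)) = (-42775 + 2678/1769)*(-42207 - 4) = -75666297/1769*(-42211) = 3193950062667/1769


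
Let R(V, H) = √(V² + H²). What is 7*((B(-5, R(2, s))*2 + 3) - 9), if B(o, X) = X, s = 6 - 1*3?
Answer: -42 + 14*√13 ≈ 8.4777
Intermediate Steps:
s = 3 (s = 6 - 3 = 3)
R(V, H) = √(H² + V²)
7*((B(-5, R(2, s))*2 + 3) - 9) = 7*((√(3² + 2²)*2 + 3) - 9) = 7*((√(9 + 4)*2 + 3) - 9) = 7*((√13*2 + 3) - 9) = 7*((2*√13 + 3) - 9) = 7*((3 + 2*√13) - 9) = 7*(-6 + 2*√13) = -42 + 14*√13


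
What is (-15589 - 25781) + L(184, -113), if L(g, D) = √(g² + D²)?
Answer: -41370 + 5*√1865 ≈ -41154.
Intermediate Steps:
L(g, D) = √(D² + g²)
(-15589 - 25781) + L(184, -113) = (-15589 - 25781) + √((-113)² + 184²) = -41370 + √(12769 + 33856) = -41370 + √46625 = -41370 + 5*√1865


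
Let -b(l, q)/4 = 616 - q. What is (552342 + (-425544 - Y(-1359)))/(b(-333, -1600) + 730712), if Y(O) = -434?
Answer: 15904/90231 ≈ 0.17626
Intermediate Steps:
b(l, q) = -2464 + 4*q (b(l, q) = -4*(616 - q) = -2464 + 4*q)
(552342 + (-425544 - Y(-1359)))/(b(-333, -1600) + 730712) = (552342 + (-425544 - 1*(-434)))/((-2464 + 4*(-1600)) + 730712) = (552342 + (-425544 + 434))/((-2464 - 6400) + 730712) = (552342 - 425110)/(-8864 + 730712) = 127232/721848 = 127232*(1/721848) = 15904/90231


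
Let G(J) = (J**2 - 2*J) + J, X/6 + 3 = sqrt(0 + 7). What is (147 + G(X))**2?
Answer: 894069 - 329004*sqrt(7) ≈ 23606.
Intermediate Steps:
X = -18 + 6*sqrt(7) (X = -18 + 6*sqrt(0 + 7) = -18 + 6*sqrt(7) ≈ -2.1255)
G(J) = J**2 - J
(147 + G(X))**2 = (147 + (-18 + 6*sqrt(7))*(-1 + (-18 + 6*sqrt(7))))**2 = (147 + (-18 + 6*sqrt(7))*(-19 + 6*sqrt(7)))**2 = (147 + (-19 + 6*sqrt(7))*(-18 + 6*sqrt(7)))**2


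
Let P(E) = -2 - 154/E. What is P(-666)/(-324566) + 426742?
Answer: 46122479343265/108080478 ≈ 4.2674e+5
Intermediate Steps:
P(E) = -2 - 154/E
P(-666)/(-324566) + 426742 = (-2 - 154/(-666))/(-324566) + 426742 = (-2 - 154*(-1/666))*(-1/324566) + 426742 = (-2 + 77/333)*(-1/324566) + 426742 = -589/333*(-1/324566) + 426742 = 589/108080478 + 426742 = 46122479343265/108080478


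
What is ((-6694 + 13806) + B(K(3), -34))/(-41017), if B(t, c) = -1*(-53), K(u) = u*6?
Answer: -7165/41017 ≈ -0.17468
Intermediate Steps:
K(u) = 6*u
B(t, c) = 53
((-6694 + 13806) + B(K(3), -34))/(-41017) = ((-6694 + 13806) + 53)/(-41017) = (7112 + 53)*(-1/41017) = 7165*(-1/41017) = -7165/41017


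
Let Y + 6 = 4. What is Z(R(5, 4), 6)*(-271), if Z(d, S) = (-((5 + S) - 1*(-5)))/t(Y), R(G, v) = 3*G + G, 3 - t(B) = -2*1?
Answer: 4336/5 ≈ 867.20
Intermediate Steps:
Y = -2 (Y = -6 + 4 = -2)
t(B) = 5 (t(B) = 3 - (-2) = 3 - 1*(-2) = 3 + 2 = 5)
R(G, v) = 4*G
Z(d, S) = -2 - S/5 (Z(d, S) = -((5 + S) - 1*(-5))/5 = -((5 + S) + 5)*(1/5) = -(10 + S)*(1/5) = (-10 - S)*(1/5) = -2 - S/5)
Z(R(5, 4), 6)*(-271) = (-2 - 1/5*6)*(-271) = (-2 - 6/5)*(-271) = -16/5*(-271) = 4336/5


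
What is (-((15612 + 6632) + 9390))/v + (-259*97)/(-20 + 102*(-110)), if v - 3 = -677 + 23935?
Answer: 228819943/261453640 ≈ 0.87518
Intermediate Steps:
v = 23261 (v = 3 + (-677 + 23935) = 3 + 23258 = 23261)
(-((15612 + 6632) + 9390))/v + (-259*97)/(-20 + 102*(-110)) = -((15612 + 6632) + 9390)/23261 + (-259*97)/(-20 + 102*(-110)) = -(22244 + 9390)*(1/23261) - 25123/(-20 - 11220) = -1*31634*(1/23261) - 25123/(-11240) = -31634*1/23261 - 25123*(-1/11240) = -31634/23261 + 25123/11240 = 228819943/261453640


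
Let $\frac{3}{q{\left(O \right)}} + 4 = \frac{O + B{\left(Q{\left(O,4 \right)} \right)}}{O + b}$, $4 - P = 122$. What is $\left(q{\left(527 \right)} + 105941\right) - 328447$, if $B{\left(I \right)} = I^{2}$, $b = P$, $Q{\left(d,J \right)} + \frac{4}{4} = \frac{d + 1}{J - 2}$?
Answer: $- \frac{15143757133}{68060} \approx -2.2251 \cdot 10^{5}$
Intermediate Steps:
$P = -118$ ($P = 4 - 122 = -118$)
$Q{\left(d,J \right)} = -1 + \frac{1 + d}{-2 + J}$ ($Q{\left(d,J \right)} = -1 + \frac{d + 1}{J - 2} = -1 + \frac{1 + d}{-2 + J}$)
$b = -118$
$q{\left(O \right)} = \frac{3}{-4 + \frac{O + \left(- \frac{1}{2} + \frac{O}{2}\right)^{2}}{-118 + O}}$ ($q{\left(O \right)} = \frac{3}{-4 + \frac{O + \left(\frac{3 + O - 4}{-2 + 4}\right)^{2}}{O - 118}} = \frac{3}{-4 + \frac{O + \left(\frac{3 + O - 4}{2}\right)^{2}}{-118 + O}} = \frac{3}{-4 + \frac{O + \left(\frac{-1 + O}{2}\right)^{2}}{-118 + O}} = \frac{3}{-4 + \frac{O + \left(- \frac{1}{2} + \frac{O}{2}\right)^{2}}{-118 + O}}$)
$\left(q{\left(527 \right)} + 105941\right) - 328447 = \left(\frac{12 \left(-118 + 527\right)}{1889 + 527^{2} - 7378} + 105941\right) - 328447 = \left(12 \frac{1}{1889 + 277729 - 7378} \cdot 409 + 105941\right) - 328447 = \left(12 \cdot \frac{1}{272240} \cdot 409 + 105941\right) - 328447 = \left(\frac{1227}{68060} + 105941\right) - 328447 = \frac{7210345687}{68060} - 328447 = - \frac{15143757133}{68060}$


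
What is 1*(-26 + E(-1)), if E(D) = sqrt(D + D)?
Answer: -26 + I*sqrt(2) ≈ -26.0 + 1.4142*I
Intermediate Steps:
E(D) = sqrt(2)*sqrt(D) (E(D) = sqrt(2*D) = sqrt(2)*sqrt(D))
1*(-26 + E(-1)) = 1*(-26 + sqrt(2)*sqrt(-1)) = 1*(-26 + sqrt(2)*I) = 1*(-26 + I*sqrt(2)) = -26 + I*sqrt(2)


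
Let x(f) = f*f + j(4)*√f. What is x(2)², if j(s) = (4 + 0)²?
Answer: 528 + 128*√2 ≈ 709.02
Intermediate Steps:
j(s) = 16 (j(s) = 4² = 16)
x(f) = f² + 16*√f (x(f) = f*f + 16*√f = f² + 16*√f)
x(2)² = (2² + 16*√2)² = (4 + 16*√2)²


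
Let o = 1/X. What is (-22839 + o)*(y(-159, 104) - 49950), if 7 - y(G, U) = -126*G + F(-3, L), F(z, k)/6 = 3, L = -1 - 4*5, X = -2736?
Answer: 4373812912475/2736 ≈ 1.5986e+9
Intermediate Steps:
L = -21 (L = -1 - 20 = -21)
o = -1/2736 (o = 1/(-2736) = -1/2736 ≈ -0.00036550)
F(z, k) = 18 (F(z, k) = 6*3 = 18)
y(G, U) = -11 + 126*G (y(G, U) = 7 - (-126*G + 18) = 7 - (18 - 126*G) = 7 + (-18 + 126*G) = -11 + 126*G)
(-22839 + o)*(y(-159, 104) - 49950) = (-22839 - 1/2736)*((-11 + 126*(-159)) - 49950) = -62487505*((-11 - 20034) - 49950)/2736 = -62487505*(-20045 - 49950)/2736 = -62487505/2736*(-69995) = 4373812912475/2736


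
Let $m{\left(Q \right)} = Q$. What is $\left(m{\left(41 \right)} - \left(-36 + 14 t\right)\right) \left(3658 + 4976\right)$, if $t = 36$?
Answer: $-3686718$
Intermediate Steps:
$\left(m{\left(41 \right)} - \left(-36 + 14 t\right)\right) \left(3658 + 4976\right) = \left(41 + \left(36 - 504\right)\right) \left(3658 + 4976\right) = \left(41 + \left(36 - 504\right)\right) 8634 = \left(41 - 468\right) 8634 = \left(-427\right) 8634 = -3686718$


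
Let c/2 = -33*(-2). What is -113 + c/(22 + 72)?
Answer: -5245/47 ≈ -111.60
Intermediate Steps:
c = 132 (c = 2*(-33*(-2)) = 2*66 = 132)
-113 + c/(22 + 72) = -113 + 132/(22 + 72) = -113 + 132/94 = -113 + 132*(1/94) = -113 + 66/47 = -5245/47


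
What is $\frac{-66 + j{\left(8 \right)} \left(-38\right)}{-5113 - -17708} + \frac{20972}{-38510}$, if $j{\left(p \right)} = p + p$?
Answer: $- \frac{29009808}{48503345} \approx -0.5981$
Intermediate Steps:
$j{\left(p \right)} = 2 p$
$\frac{-66 + j{\left(8 \right)} \left(-38\right)}{-5113 - -17708} + \frac{20972}{-38510} = \frac{-66 + 2 \cdot 8 \left(-38\right)}{-5113 - -17708} + \frac{20972}{-38510} = \frac{-66 + 16 \left(-38\right)}{-5113 + 17708} + 20972 \left(- \frac{1}{38510}\right) = \frac{-66 - 608}{12595} - \frac{10486}{19255} = \left(-674\right) \frac{1}{12595} - \frac{10486}{19255} = - \frac{674}{12595} - \frac{10486}{19255} = - \frac{29009808}{48503345}$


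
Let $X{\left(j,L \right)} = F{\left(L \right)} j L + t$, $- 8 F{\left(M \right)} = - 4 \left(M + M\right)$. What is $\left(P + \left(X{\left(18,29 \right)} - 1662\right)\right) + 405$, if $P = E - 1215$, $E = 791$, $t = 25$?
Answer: $13482$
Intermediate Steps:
$F{\left(M \right)} = M$ ($F{\left(M \right)} = - \frac{\left(-4\right) \left(M + M\right)}{8} = - \frac{\left(-4\right) 2 M}{8} = - \frac{\left(-8\right) M}{8} = M$)
$X{\left(j,L \right)} = 25 + j L^{2}$ ($X{\left(j,L \right)} = L j L + 25 = j L^{2} + 25 = 25 + j L^{2}$)
$P = -424$ ($P = 791 - 1215 = -424$)
$\left(P + \left(X{\left(18,29 \right)} - 1662\right)\right) + 405 = \left(-424 + \left(\left(25 + 18 \cdot 29^{2}\right) - 1662\right)\right) + 405 = \left(-424 + \left(\left(25 + 18 \cdot 841\right) - 1662\right)\right) + 405 = \left(-424 + \left(\left(25 + 15138\right) - 1662\right)\right) + 405 = \left(-424 + \left(15163 - 1662\right)\right) + 405 = \left(-424 + 13501\right) + 405 = 13077 + 405 = 13482$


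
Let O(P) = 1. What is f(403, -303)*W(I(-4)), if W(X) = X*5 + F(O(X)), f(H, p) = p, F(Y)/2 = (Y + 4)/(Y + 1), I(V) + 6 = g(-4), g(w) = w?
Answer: 13635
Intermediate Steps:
I(V) = -10 (I(V) = -6 - 4 = -10)
F(Y) = 2*(4 + Y)/(1 + Y) (F(Y) = 2*((Y + 4)/(Y + 1)) = 2*((4 + Y)/(1 + Y)) = 2*(4 + Y)/(1 + Y))
W(X) = 5 + 5*X (W(X) = X*5 + 2*(4 + 1)/(1 + 1) = 5*X + 2*5/2 = 5*X + 2*(½)*5 = 5*X + 5 = 5 + 5*X)
f(403, -303)*W(I(-4)) = -303*(5 + 5*(-10)) = -303*(5 - 50) = -303*(-45) = 13635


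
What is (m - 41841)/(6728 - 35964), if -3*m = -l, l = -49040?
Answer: 174563/87708 ≈ 1.9903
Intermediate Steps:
m = -49040/3 (m = -(-1)*(-49040)/3 = -1/3*49040 = -49040/3 ≈ -16347.)
(m - 41841)/(6728 - 35964) = (-49040/3 - 41841)/(6728 - 35964) = -174563/3/(-29236) = -174563/3*(-1/29236) = 174563/87708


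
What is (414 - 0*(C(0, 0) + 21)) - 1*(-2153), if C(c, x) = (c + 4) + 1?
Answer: 2567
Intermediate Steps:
C(c, x) = 5 + c (C(c, x) = (4 + c) + 1 = 5 + c)
(414 - 0*(C(0, 0) + 21)) - 1*(-2153) = (414 - 0*((5 + 0) + 21)) - 1*(-2153) = (414 - 0*(5 + 21)) + 2153 = (414 - 0*26) + 2153 = (414 - 1*0) + 2153 = (414 + 0) + 2153 = 414 + 2153 = 2567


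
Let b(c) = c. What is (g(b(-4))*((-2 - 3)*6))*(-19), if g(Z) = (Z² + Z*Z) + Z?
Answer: 15960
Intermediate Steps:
g(Z) = Z + 2*Z² (g(Z) = (Z² + Z²) + Z = 2*Z² + Z = Z + 2*Z²)
(g(b(-4))*((-2 - 3)*6))*(-19) = ((-4*(1 + 2*(-4)))*((-2 - 3)*6))*(-19) = ((-4*(1 - 8))*(-5*6))*(-19) = (-4*(-7)*(-30))*(-19) = (28*(-30))*(-19) = -840*(-19) = 15960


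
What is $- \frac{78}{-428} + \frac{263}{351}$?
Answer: $\frac{69971}{75114} \approx 0.93153$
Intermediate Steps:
$- \frac{78}{-428} + \frac{263}{351} = \left(-78\right) \left(- \frac{1}{428}\right) + 263 \cdot \frac{1}{351} = \frac{39}{214} + \frac{263}{351} = \frac{69971}{75114}$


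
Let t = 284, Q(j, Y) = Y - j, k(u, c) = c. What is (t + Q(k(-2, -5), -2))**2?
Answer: 82369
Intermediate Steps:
(t + Q(k(-2, -5), -2))**2 = (284 + (-2 - 1*(-5)))**2 = (284 + (-2 + 5))**2 = (284 + 3)**2 = 287**2 = 82369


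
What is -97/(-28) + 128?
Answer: 3681/28 ≈ 131.46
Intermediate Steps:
-97/(-28) + 128 = -97*(-1/28) + 128 = 97/28 + 128 = 3681/28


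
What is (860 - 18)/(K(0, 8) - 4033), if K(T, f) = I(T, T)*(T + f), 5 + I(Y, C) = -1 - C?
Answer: -842/4081 ≈ -0.20632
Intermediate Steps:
I(Y, C) = -6 - C (I(Y, C) = -5 + (-1 - C) = -6 - C)
K(T, f) = (-6 - T)*(T + f)
(860 - 18)/(K(0, 8) - 4033) = (860 - 18)/(-(6 + 0)*(0 + 8) - 4033) = 842/(-1*6*8 - 4033) = 842/(-48 - 4033) = 842/(-4081) = 842*(-1/4081) = -842/4081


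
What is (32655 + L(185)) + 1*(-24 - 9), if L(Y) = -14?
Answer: 32608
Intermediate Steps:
(32655 + L(185)) + 1*(-24 - 9) = (32655 - 14) + 1*(-24 - 9) = 32641 + 1*(-33) = 32641 - 33 = 32608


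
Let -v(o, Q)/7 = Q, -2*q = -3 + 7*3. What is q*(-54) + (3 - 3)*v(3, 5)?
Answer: 486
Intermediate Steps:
q = -9 (q = -(-3 + 7*3)/2 = -(-3 + 21)/2 = -½*18 = -9)
v(o, Q) = -7*Q
q*(-54) + (3 - 3)*v(3, 5) = -9*(-54) + (3 - 3)*(-7*5) = 486 + 0*(-35) = 486 + 0 = 486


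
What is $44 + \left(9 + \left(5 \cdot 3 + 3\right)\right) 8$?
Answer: $260$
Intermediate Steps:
$44 + \left(9 + \left(5 \cdot 3 + 3\right)\right) 8 = 44 + \left(9 + \left(15 + 3\right)\right) 8 = 44 + \left(9 + 18\right) 8 = 44 + 27 \cdot 8 = 44 + 216 = 260$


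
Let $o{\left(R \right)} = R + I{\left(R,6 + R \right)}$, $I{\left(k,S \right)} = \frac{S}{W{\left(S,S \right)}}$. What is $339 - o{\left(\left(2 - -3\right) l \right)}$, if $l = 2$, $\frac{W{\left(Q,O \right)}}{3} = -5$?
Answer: $\frac{4951}{15} \approx 330.07$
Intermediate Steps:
$W{\left(Q,O \right)} = -15$ ($W{\left(Q,O \right)} = 3 \left(-5\right) = -15$)
$I{\left(k,S \right)} = - \frac{S}{15}$ ($I{\left(k,S \right)} = \frac{S}{-15} = S \left(- \frac{1}{15}\right) = - \frac{S}{15}$)
$o{\left(R \right)} = - \frac{2}{5} + \frac{14 R}{15}$ ($o{\left(R \right)} = R - \frac{6 + R}{15} = R - \left(\frac{2}{5} + \frac{R}{15}\right) = - \frac{2}{5} + \frac{14 R}{15}$)
$339 - o{\left(\left(2 - -3\right) l \right)} = 339 - \left(- \frac{2}{5} + \frac{14 \left(2 - -3\right) 2}{15}\right) = 339 - \left(- \frac{2}{5} + \frac{14 \left(2 + 3\right) 2}{15}\right) = 339 - \left(- \frac{2}{5} + \frac{14 \cdot 5 \cdot 2}{15}\right) = 339 - \left(- \frac{2}{5} + \frac{14}{15} \cdot 10\right) = 339 - \left(- \frac{2}{5} + \frac{28}{3}\right) = 339 - \frac{134}{15} = \frac{4951}{15}$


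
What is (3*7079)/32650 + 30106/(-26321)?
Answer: -423981823/859380650 ≈ -0.49336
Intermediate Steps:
(3*7079)/32650 + 30106/(-26321) = 21237*(1/32650) + 30106*(-1/26321) = 21237/32650 - 30106/26321 = -423981823/859380650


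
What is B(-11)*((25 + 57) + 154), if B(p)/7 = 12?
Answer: 19824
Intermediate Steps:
B(p) = 84 (B(p) = 7*12 = 84)
B(-11)*((25 + 57) + 154) = 84*((25 + 57) + 154) = 84*(82 + 154) = 84*236 = 19824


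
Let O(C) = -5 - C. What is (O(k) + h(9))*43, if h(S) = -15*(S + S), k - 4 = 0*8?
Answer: -11997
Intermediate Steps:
k = 4 (k = 4 + 0*8 = 4 + 0 = 4)
h(S) = -30*S
(O(k) + h(9))*43 = ((-5 - 1*4) - 30*9)*43 = ((-5 - 4) - 270)*43 = (-9 - 270)*43 = -279*43 = -11997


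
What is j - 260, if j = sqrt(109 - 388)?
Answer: -260 + 3*I*sqrt(31) ≈ -260.0 + 16.703*I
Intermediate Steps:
j = 3*I*sqrt(31) (j = sqrt(-279) = 3*I*sqrt(31) ≈ 16.703*I)
j - 260 = 3*I*sqrt(31) - 260 = -260 + 3*I*sqrt(31)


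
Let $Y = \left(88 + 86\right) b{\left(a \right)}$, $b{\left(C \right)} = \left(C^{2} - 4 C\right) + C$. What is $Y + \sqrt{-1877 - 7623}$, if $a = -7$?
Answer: $12180 + 10 i \sqrt{95} \approx 12180.0 + 97.468 i$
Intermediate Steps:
$b{\left(C \right)} = C^{2} - 3 C$
$Y = 12180$ ($Y = \left(88 + 86\right) \left(- 7 \left(-3 - 7\right)\right) = 174 \left(\left(-7\right) \left(-10\right)\right) = 174 \cdot 70 = 12180$)
$Y + \sqrt{-1877 - 7623} = 12180 + \sqrt{-1877 - 7623} = 12180 + \sqrt{-9500} = 12180 + 10 i \sqrt{95}$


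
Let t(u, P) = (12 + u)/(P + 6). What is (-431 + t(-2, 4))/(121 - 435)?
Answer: 215/157 ≈ 1.3694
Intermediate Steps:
t(u, P) = (12 + u)/(6 + P)
(-431 + t(-2, 4))/(121 - 435) = (-431 + (12 - 2)/(6 + 4))/(121 - 435) = (-431 + 10/10)/(-314) = (-431 + (1/10)*10)*(-1/314) = (-431 + 1)*(-1/314) = -430*(-1/314) = 215/157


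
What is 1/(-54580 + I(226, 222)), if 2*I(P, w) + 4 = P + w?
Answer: -1/54358 ≈ -1.8397e-5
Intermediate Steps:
I(P, w) = -2 + P/2 + w/2 (I(P, w) = -2 + (P + w)/2 = -2 + (P/2 + w/2) = -2 + P/2 + w/2)
1/(-54580 + I(226, 222)) = 1/(-54580 + (-2 + (½)*226 + (½)*222)) = 1/(-54580 + (-2 + 113 + 111)) = 1/(-54580 + 222) = 1/(-54358) = -1/54358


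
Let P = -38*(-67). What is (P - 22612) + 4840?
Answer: -15226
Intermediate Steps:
P = 2546
(P - 22612) + 4840 = (2546 - 22612) + 4840 = -20066 + 4840 = -15226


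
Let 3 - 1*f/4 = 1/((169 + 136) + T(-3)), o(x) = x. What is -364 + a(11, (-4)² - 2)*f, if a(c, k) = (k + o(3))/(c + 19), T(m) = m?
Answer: -161815/453 ≈ -357.21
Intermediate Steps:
a(c, k) = (3 + k)/(19 + c) (a(c, k) = (k + 3)/(c + 19) = (3 + k)/(19 + c))
f = 1810/151 (f = 12 - 4/((169 + 136) - 3) = 12 - 4/(305 - 3) = 12 - 4/302 = 12 - 4*1/302 = 12 - 2/151 = 1810/151 ≈ 11.987)
-364 + a(11, (-4)² - 2)*f = -364 + ((3 + ((-4)² - 2))/(19 + 11))*(1810/151) = -364 + ((3 + (16 - 2))/30)*(1810/151) = -364 + ((3 + 14)/30)*(1810/151) = -364 + ((1/30)*17)*(1810/151) = -364 + (17/30)*(1810/151) = -364 + 3077/453 = -161815/453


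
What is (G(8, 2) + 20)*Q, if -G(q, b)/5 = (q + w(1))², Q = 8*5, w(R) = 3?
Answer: -23400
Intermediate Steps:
Q = 40
G(q, b) = -5*(3 + q)² (G(q, b) = -5*(q + 3)² = -5*(3 + q)²)
(G(8, 2) + 20)*Q = (-5*(3 + 8)² + 20)*40 = (-5*11² + 20)*40 = (-5*121 + 20)*40 = (-605 + 20)*40 = -585*40 = -23400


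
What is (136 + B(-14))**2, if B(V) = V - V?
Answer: 18496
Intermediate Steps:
B(V) = 0
(136 + B(-14))**2 = (136 + 0)**2 = 136**2 = 18496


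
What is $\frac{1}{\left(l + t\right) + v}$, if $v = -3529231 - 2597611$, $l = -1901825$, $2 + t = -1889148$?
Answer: $- \frac{1}{9917817} \approx -1.0083 \cdot 10^{-7}$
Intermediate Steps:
$t = -1889150$ ($t = -2 - 1889148 = -1889150$)
$v = -6126842$ ($v = -3529231 - 2597611 = -6126842$)
$\frac{1}{\left(l + t\right) + v} = \frac{1}{\left(-1901825 - 1889150\right) - 6126842} = \frac{1}{-3790975 - 6126842} = \frac{1}{-9917817} = - \frac{1}{9917817}$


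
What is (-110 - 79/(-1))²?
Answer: 961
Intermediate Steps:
(-110 - 79/(-1))² = (-110 - 79*(-1))² = (-110 + 79)² = (-31)² = 961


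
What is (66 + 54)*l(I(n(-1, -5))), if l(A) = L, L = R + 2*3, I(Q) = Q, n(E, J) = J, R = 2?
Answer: 960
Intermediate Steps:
L = 8 (L = 2 + 2*3 = 2 + 6 = 8)
l(A) = 8
(66 + 54)*l(I(n(-1, -5))) = (66 + 54)*8 = 120*8 = 960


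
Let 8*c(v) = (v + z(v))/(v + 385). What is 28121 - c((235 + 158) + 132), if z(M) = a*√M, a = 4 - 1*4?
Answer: 5849153/208 ≈ 28121.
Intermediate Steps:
a = 0 (a = 4 - 4 = 0)
z(M) = 0 (z(M) = 0*√M = 0)
c(v) = v/(8*(385 + v)) (c(v) = ((v + 0)/(v + 385))/8 = (v/(385 + v))/8 = v/(8*(385 + v)))
28121 - c((235 + 158) + 132) = 28121 - ((235 + 158) + 132)/(8*(385 + ((235 + 158) + 132))) = 28121 - (393 + 132)/(8*(385 + (393 + 132))) = 28121 - 525/(8*(385 + 525)) = 28121 - 525/(8*910) = 28121 - 1*15/208 = 28121 - 15/208 = 5849153/208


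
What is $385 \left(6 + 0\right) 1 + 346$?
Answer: $2656$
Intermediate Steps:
$385 \left(6 + 0\right) 1 + 346 = 385 \cdot 6 \cdot 1 + 346 = 385 \cdot 6 + 346 = 2310 + 346 = 2656$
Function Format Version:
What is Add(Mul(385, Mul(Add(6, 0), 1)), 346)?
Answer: 2656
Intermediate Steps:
Add(Mul(385, Mul(Add(6, 0), 1)), 346) = Add(Mul(385, Mul(6, 1)), 346) = Add(Mul(385, 6), 346) = Add(2310, 346) = 2656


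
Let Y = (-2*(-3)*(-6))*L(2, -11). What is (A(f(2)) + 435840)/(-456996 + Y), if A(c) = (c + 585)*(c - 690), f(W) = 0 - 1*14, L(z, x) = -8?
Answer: -8464/114177 ≈ -0.074131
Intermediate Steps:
f(W) = -14 (f(W) = 0 - 14 = -14)
Y = 288 (Y = (-2*(-3)*(-6))*(-8) = (6*(-6))*(-8) = -36*(-8) = 288)
A(c) = (-690 + c)*(585 + c) (A(c) = (585 + c)*(-690 + c) = (-690 + c)*(585 + c))
(A(f(2)) + 435840)/(-456996 + Y) = ((-403650 + (-14)² - 105*(-14)) + 435840)/(-456996 + 288) = ((-403650 + 196 + 1470) + 435840)/(-456708) = (-401984 + 435840)*(-1/456708) = 33856*(-1/456708) = -8464/114177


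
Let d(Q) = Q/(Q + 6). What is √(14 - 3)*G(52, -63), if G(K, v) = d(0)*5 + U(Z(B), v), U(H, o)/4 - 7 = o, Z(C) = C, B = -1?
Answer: -224*√11 ≈ -742.92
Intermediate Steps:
U(H, o) = 28 + 4*o
d(Q) = Q/(6 + Q)
G(K, v) = 28 + 4*v (G(K, v) = (0/(6 + 0))*5 + (28 + 4*v) = (0/6)*5 + (28 + 4*v) = (0*(⅙))*5 + (28 + 4*v) = 0*5 + (28 + 4*v) = 0 + (28 + 4*v) = 28 + 4*v)
√(14 - 3)*G(52, -63) = √(14 - 3)*(28 + 4*(-63)) = √11*(28 - 252) = √11*(-224) = -224*√11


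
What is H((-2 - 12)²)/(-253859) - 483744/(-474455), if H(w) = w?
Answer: 3958379836/3885311995 ≈ 1.0188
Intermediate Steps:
H((-2 - 12)²)/(-253859) - 483744/(-474455) = (-2 - 12)²/(-253859) - 483744/(-474455) = (-14)²*(-1/253859) - 483744*(-1/474455) = 196*(-1/253859) + 483744/474455 = -196/253859 + 483744/474455 = 3958379836/3885311995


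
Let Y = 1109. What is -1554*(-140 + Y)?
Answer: -1505826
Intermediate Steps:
-1554*(-140 + Y) = -1554*(-140 + 1109) = -1554*969 = -1505826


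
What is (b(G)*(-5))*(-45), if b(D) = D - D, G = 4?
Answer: 0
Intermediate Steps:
b(D) = 0
(b(G)*(-5))*(-45) = (0*(-5))*(-45) = 0*(-45) = 0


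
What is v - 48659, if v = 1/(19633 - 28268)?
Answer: -420170466/8635 ≈ -48659.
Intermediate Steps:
v = -1/8635 (v = 1/(-8635) = -1/8635 ≈ -0.00011581)
v - 48659 = -1/8635 - 48659 = -420170466/8635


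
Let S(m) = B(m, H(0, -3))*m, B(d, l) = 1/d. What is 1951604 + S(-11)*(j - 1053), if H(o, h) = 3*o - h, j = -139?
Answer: 1950412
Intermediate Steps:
H(o, h) = -h + 3*o
S(m) = 1 (S(m) = m/m = 1)
1951604 + S(-11)*(j - 1053) = 1951604 + 1*(-139 - 1053) = 1951604 + 1*(-1192) = 1951604 - 1192 = 1950412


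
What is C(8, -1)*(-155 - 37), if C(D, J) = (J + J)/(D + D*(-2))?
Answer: -48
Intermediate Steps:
C(D, J) = -2*J/D (C(D, J) = (2*J)/(D - 2*D) = (2*J)/((-D)) = (2*J)*(-1/D) = -2*J/D)
C(8, -1)*(-155 - 37) = (-2*(-1)/8)*(-155 - 37) = -2*(-1)*⅛*(-192) = (¼)*(-192) = -48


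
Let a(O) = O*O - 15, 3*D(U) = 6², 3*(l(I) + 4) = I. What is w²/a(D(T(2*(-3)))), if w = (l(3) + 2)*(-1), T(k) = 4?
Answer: 1/129 ≈ 0.0077519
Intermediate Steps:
l(I) = -4 + I/3
D(U) = 12 (D(U) = (⅓)*6² = (⅓)*36 = 12)
w = 1 (w = ((-4 + (⅓)*3) + 2)*(-1) = ((-4 + 1) + 2)*(-1) = (-3 + 2)*(-1) = -1*(-1) = 1)
a(O) = -15 + O² (a(O) = O² - 15 = -15 + O²)
w²/a(D(T(2*(-3)))) = 1²/(-15 + 12²) = 1/(-15 + 144) = 1/129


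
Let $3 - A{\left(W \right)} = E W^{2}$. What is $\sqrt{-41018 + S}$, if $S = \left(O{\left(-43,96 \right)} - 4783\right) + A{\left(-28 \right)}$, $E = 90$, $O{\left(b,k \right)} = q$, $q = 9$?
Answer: $i \sqrt{116349} \approx 341.1 i$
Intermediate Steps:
$O{\left(b,k \right)} = 9$
$A{\left(W \right)} = 3 - 90 W^{2}$
$S = -75331$ ($S = \left(9 - 4783\right) + \left(3 - 90 \left(-28\right)^{2}\right) = -4774 + \left(3 - 70560\right) = -4774 - 70557 = -75331$)
$\sqrt{-41018 + S} = \sqrt{-41018 - 75331} = \sqrt{-116349} = i \sqrt{116349}$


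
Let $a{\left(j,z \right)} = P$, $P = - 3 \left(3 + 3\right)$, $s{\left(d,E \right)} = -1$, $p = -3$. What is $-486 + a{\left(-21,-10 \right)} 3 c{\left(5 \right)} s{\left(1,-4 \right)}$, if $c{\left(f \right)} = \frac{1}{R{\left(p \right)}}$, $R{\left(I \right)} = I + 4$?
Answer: $-432$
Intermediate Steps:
$P = -18$ ($P = \left(-3\right) 6 = -18$)
$a{\left(j,z \right)} = -18$
$R{\left(I \right)} = 4 + I$
$c{\left(f \right)} = 1$ ($c{\left(f \right)} = \frac{1}{4 - 3} = 1^{-1} = 1$)
$-486 + a{\left(-21,-10 \right)} 3 c{\left(5 \right)} s{\left(1,-4 \right)} = -486 - 18 \cdot 3 \cdot 1 \left(-1\right) = -486 - 18 \cdot 3 \left(-1\right) = -486 - -54 = -486 + 54 = -432$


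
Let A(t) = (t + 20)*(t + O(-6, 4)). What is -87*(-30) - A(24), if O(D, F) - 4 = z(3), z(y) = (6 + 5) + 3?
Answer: 762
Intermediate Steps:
z(y) = 14 (z(y) = 11 + 3 = 14)
O(D, F) = 18 (O(D, F) = 4 + 14 = 18)
A(t) = (18 + t)*(20 + t) (A(t) = (t + 20)*(t + 18) = (20 + t)*(18 + t) = (18 + t)*(20 + t))
-87*(-30) - A(24) = -87*(-30) - (360 + 24² + 38*24) = 2610 - (360 + 576 + 912) = 2610 - 1*1848 = 2610 - 1848 = 762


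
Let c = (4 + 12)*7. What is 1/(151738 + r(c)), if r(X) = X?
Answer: 1/151850 ≈ 6.5854e-6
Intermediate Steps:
c = 112 (c = 16*7 = 112)
1/(151738 + r(c)) = 1/(151738 + 112) = 1/151850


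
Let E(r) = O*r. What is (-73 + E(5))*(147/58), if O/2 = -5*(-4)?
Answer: 18669/58 ≈ 321.88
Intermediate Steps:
O = 40 (O = 2*(-5*(-4)) = 2*20 = 40)
E(r) = 40*r
(-73 + E(5))*(147/58) = (-73 + 40*5)*(147/58) = (-73 + 200)*(147*(1/58)) = 127*(147/58) = 18669/58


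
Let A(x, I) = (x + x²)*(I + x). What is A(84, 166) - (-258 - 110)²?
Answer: 1649576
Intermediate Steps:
A(x, I) = (I + x)*(x + x²)
A(84, 166) - (-258 - 110)² = 84*(166 + 84 + 84² + 166*84) - (-258 - 110)² = 84*(166 + 84 + 7056 + 13944) - 1*(-368)² = 84*21250 - 1*135424 = 1785000 - 135424 = 1649576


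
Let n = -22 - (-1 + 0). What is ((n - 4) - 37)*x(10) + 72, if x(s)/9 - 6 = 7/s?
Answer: -18333/5 ≈ -3666.6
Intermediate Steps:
n = -21 (n = -22 - 1*(-1) = -22 + 1 = -21)
x(s) = 54 + 63/s (x(s) = 54 + 9*(7/s) = 54 + 63/s)
((n - 4) - 37)*x(10) + 72 = ((-21 - 4) - 37)*(54 + 63/10) + 72 = (-25 - 37)*(54 + 63*(⅒)) + 72 = -62*(54 + 63/10) + 72 = -62*603/10 + 72 = -18693/5 + 72 = -18333/5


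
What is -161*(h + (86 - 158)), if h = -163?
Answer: 37835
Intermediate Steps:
-161*(h + (86 - 158)) = -161*(-163 + (86 - 158)) = -161*(-163 - 72) = -161*(-235) = 37835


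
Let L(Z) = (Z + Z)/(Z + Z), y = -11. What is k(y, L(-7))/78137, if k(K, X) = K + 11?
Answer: 0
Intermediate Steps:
L(Z) = 1 (L(Z) = (2*Z)/((2*Z)) = (2*Z)*(1/(2*Z)) = 1)
k(K, X) = 11 + K
k(y, L(-7))/78137 = (11 - 11)/78137 = 0*(1/78137) = 0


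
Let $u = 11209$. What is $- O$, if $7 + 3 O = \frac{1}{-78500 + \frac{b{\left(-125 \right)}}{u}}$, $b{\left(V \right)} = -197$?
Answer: $\frac{6159358088}{2639720091} \approx 2.3333$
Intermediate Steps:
$O = - \frac{6159358088}{2639720091}$ ($O = - \frac{7}{3} + \frac{1}{3 \left(-78500 - \frac{197}{11209}\right)} = - \frac{7}{3} + \frac{1}{3 \left(- \frac{879906697}{11209}\right)} = - \frac{7}{3} + \frac{1}{3} \left(- \frac{11209}{879906697}\right) = - \frac{7}{3} - \frac{11209}{2639720091} = - \frac{6159358088}{2639720091} \approx -2.3333$)
$- O = \left(-1\right) \left(- \frac{6159358088}{2639720091}\right) = \frac{6159358088}{2639720091}$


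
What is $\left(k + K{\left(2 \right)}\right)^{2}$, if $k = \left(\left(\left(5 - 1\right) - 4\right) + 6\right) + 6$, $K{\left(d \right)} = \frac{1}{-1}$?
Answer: $121$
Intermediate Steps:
$K{\left(d \right)} = -1$
$k = 12$ ($k = \left(\left(4 - 4\right) + 6\right) + 6 = \left(0 + 6\right) + 6 = 6 + 6 = 12$)
$\left(k + K{\left(2 \right)}\right)^{2} = \left(12 - 1\right)^{2} = 11^{2} = 121$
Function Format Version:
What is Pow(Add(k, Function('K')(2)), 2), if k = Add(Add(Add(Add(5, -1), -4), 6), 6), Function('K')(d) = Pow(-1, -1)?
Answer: 121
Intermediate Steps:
Function('K')(d) = -1
k = 12 (k = Add(Add(Add(4, -4), 6), 6) = Add(Add(0, 6), 6) = Add(6, 6) = 12)
Pow(Add(k, Function('K')(2)), 2) = Pow(Add(12, -1), 2) = Pow(11, 2) = 121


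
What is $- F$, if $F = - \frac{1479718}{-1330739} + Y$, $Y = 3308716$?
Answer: $- \frac{4403038900842}{1330739} \approx -3.3087 \cdot 10^{6}$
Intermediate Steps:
$F = \frac{4403038900842}{1330739}$ ($F = - \frac{1479718}{-1330739} + 3308716 = \left(-1479718\right) \left(- \frac{1}{1330739}\right) + 3308716 = \frac{1479718}{1330739} + 3308716 = \frac{4403038900842}{1330739} \approx 3.3087 \cdot 10^{6}$)
$- F = \left(-1\right) \frac{4403038900842}{1330739} = - \frac{4403038900842}{1330739}$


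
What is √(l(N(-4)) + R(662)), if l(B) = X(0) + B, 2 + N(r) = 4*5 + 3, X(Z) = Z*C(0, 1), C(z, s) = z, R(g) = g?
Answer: √683 ≈ 26.134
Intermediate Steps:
X(Z) = 0 (X(Z) = Z*0 = 0)
N(r) = 21 (N(r) = -2 + (4*5 + 3) = -2 + (20 + 3) = -2 + 23 = 21)
l(B) = B (l(B) = 0 + B = B)
√(l(N(-4)) + R(662)) = √(21 + 662) = √683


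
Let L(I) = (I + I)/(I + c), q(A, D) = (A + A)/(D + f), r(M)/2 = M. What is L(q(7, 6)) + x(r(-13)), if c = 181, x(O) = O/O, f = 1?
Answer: 187/183 ≈ 1.0219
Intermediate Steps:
r(M) = 2*M
x(O) = 1
q(A, D) = 2*A/(1 + D) (q(A, D) = (A + A)/(D + 1) = (2*A)/(1 + D) = 2*A/(1 + D))
L(I) = 2*I/(181 + I) (L(I) = (I + I)/(I + 181) = (2*I)/(181 + I) = 2*I/(181 + I))
L(q(7, 6)) + x(r(-13)) = 2*(2*7/(1 + 6))/(181 + 2*7/(1 + 6)) + 1 = 2*(2*7/7)/(181 + 2*7/7) + 1 = 2*(2*7*(⅐))/(181 + 2*7*(⅐)) + 1 = 2*2/(181 + 2) + 1 = 2*2/183 + 1 = 2*2*(1/183) + 1 = 4/183 + 1 = 187/183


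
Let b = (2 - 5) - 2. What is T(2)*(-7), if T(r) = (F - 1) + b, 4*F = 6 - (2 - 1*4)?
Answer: 28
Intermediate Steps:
b = -5 (b = -3 - 2 = -5)
F = 2 (F = (6 - (2 - 1*4))/4 = (6 - (2 - 4))/4 = (6 - 1*(-2))/4 = (6 + 2)/4 = (¼)*8 = 2)
T(r) = -4 (T(r) = (2 - 1) - 5 = 1 - 5 = -4)
T(2)*(-7) = -4*(-7) = 28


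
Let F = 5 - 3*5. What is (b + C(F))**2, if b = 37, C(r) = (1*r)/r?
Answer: 1444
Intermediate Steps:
F = -10 (F = 5 - 15 = -10)
C(r) = 1 (C(r) = r/r = 1)
(b + C(F))**2 = (37 + 1)**2 = 38**2 = 1444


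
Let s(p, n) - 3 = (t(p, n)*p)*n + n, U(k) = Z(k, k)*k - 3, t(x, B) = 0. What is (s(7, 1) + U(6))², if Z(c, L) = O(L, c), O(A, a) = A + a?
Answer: 5329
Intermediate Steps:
Z(c, L) = L + c
U(k) = -3 + 2*k² (U(k) = (k + k)*k - 3 = (2*k)*k - 3 = 2*k² - 3 = -3 + 2*k²)
s(p, n) = 3 + n (s(p, n) = 3 + ((0*p)*n + n) = 3 + (0*n + n) = 3 + (0 + n) = 3 + n)
(s(7, 1) + U(6))² = ((3 + 1) + (-3 + 2*6²))² = (4 + (-3 + 2*36))² = (4 + (-3 + 72))² = (4 + 69)² = 73² = 5329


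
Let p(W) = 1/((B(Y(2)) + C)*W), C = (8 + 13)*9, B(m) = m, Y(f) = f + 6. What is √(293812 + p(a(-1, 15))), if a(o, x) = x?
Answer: √2565573732255/2955 ≈ 542.04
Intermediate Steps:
Y(f) = 6 + f
C = 189 (C = 21*9 = 189)
p(W) = 1/(197*W) (p(W) = 1/(((6 + 2) + 189)*W) = 1/((8 + 189)*W) = 1/(197*W))
√(293812 + p(a(-1, 15))) = √(293812 + (1/197)/15) = √(293812 + (1/197)*(1/15)) = √(293812 + 1/2955) = √(868214461/2955) = √2565573732255/2955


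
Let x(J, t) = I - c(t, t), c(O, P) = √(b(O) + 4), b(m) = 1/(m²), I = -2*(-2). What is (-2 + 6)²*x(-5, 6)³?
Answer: 5392/3 - 3746*√145/27 ≈ 126.67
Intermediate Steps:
I = 4
b(m) = m⁻²
c(O, P) = √(4 + O⁻²) (c(O, P) = √(O⁻² + 4) = √(4 + O⁻²))
x(J, t) = 4 - √(4 + t⁻²)
(-2 + 6)²*x(-5, 6)³ = (-2 + 6)²*(4 - √(4 + 6⁻²))³ = 4²*(4 - √(4 + 1/36))³ = 16*(4 - √(145/36))³ = 16*(4 - √145/6)³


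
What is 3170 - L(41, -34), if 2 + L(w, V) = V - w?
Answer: 3247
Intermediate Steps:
L(w, V) = -2 + V - w (L(w, V) = -2 + (V - w) = -2 + V - w)
3170 - L(41, -34) = 3170 - (-2 - 34 - 1*41) = 3170 - (-2 - 34 - 41) = 3170 - 1*(-77) = 3170 + 77 = 3247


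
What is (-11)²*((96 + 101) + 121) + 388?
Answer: 38866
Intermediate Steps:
(-11)²*((96 + 101) + 121) + 388 = 121*(197 + 121) + 388 = 121*318 + 388 = 38478 + 388 = 38866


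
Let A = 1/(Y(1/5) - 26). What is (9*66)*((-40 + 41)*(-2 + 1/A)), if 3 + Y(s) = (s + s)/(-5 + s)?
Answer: -36927/2 ≈ -18464.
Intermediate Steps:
Y(s) = -3 + 2*s/(-5 + s) (Y(s) = -3 + (s + s)/(-5 + s) = -3 + (2*s)/(-5 + s) = -3 + 2*s/(-5 + s))
A = -12/349 (A = 1/((15 - 1/5)/(-5 + 1/5) - 26) = 1/((15 - 1*⅕)/(-5 + ⅕) - 26) = 1/((15 - ⅕)/(-24/5) - 26) = 1/(-5/24*74/5 - 26) = 1/(-37/12 - 26) = 1/(-349/12) = -12/349 ≈ -0.034384)
(9*66)*((-40 + 41)*(-2 + 1/A)) = (9*66)*((-40 + 41)*(-2 + 1/(-12/349))) = 594*(1*(-2 - 349/12)) = 594*(1*(-373/12)) = 594*(-373/12) = -36927/2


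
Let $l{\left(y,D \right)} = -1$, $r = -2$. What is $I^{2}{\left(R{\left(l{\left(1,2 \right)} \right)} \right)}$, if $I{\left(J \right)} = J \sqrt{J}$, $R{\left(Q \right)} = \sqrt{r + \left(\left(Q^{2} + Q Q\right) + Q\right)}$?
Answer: $- i \approx - 1.0 i$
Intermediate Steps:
$R{\left(Q \right)} = \sqrt{-2 + Q + 2 Q^{2}}$ ($R{\left(Q \right)} = \sqrt{-2 + \left(\left(Q^{2} + Q Q\right) + Q\right)} = \sqrt{-2 + \left(\left(Q^{2} + Q^{2}\right) + Q\right)} = \sqrt{-2 + \left(2 Q^{2} + Q\right)} = \sqrt{-2 + \left(Q + 2 Q^{2}\right)} = \sqrt{-2 + Q + 2 Q^{2}}$)
$I{\left(J \right)} = J^{\frac{3}{2}}$
$I^{2}{\left(R{\left(l{\left(1,2 \right)} \right)} \right)} = \left(\left(\sqrt{-2 - 1 + 2 \left(-1\right)^{2}}\right)^{\frac{3}{2}}\right)^{2} = \left(\left(\sqrt{-2 - 1 + 2 \cdot 1}\right)^{\frac{3}{2}}\right)^{2} = \left(\left(\sqrt{-2 - 1 + 2}\right)^{\frac{3}{2}}\right)^{2} = \left(\left(\sqrt{-1}\right)^{\frac{3}{2}}\right)^{2} = \left(i^{\frac{3}{2}}\right)^{2} = - i$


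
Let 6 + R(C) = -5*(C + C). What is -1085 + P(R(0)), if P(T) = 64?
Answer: -1021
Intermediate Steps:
R(C) = -6 - 10*C (R(C) = -6 - 5*(C + C) = -6 - 10*C)
-1085 + P(R(0)) = -1085 + 64 = -1021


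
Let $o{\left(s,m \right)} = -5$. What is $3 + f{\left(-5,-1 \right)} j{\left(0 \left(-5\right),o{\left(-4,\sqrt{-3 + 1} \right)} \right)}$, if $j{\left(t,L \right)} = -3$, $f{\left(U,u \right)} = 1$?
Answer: $0$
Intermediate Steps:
$3 + f{\left(-5,-1 \right)} j{\left(0 \left(-5\right),o{\left(-4,\sqrt{-3 + 1} \right)} \right)} = 3 + 1 \left(-3\right) = 3 - 3 = 0$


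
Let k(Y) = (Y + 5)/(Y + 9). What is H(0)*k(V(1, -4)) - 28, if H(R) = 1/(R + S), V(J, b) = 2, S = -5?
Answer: -1547/55 ≈ -28.127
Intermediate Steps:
H(R) = 1/(-5 + R) (H(R) = 1/(R - 5) = 1/(-5 + R))
k(Y) = (5 + Y)/(9 + Y)
H(0)*k(V(1, -4)) - 28 = ((5 + 2)/(9 + 2))/(-5 + 0) - 28 = (7/11)/(-5) - 28 = -7/55 - 28 = -1547/55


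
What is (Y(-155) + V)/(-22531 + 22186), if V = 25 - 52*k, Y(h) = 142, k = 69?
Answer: 3421/345 ≈ 9.9159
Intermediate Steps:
V = -3563 (V = 25 - 52*69 = 25 - 3588 = -3563)
(Y(-155) + V)/(-22531 + 22186) = (142 - 3563)/(-22531 + 22186) = -3421/(-345) = -3421*(-1/345) = 3421/345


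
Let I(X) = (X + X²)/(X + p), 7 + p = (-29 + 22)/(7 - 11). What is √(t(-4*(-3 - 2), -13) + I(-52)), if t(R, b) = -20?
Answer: 2*I*√869513/229 ≈ 8.1439*I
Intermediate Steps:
p = -21/4 (p = -7 + (-29 + 22)/(7 - 11) = -7 - 7/(-4) = -7 - 7*(-¼) = -7 + 7/4 = -21/4 ≈ -5.2500)
I(X) = (X + X²)/(-21/4 + X) (I(X) = (X + X²)/(X - 21/4) = (X + X²)/(-21/4 + X))
√(t(-4*(-3 - 2), -13) + I(-52)) = √(-20 + 4*(-52)*(1 - 52)/(-21 + 4*(-52))) = √(-20 + 4*(-52)*(-51)/(-21 - 208)) = √(-20 + 4*(-52)*(-51)/(-229)) = √(-20 + 4*(-52)*(-1/229)*(-51)) = √(-20 - 10608/229) = √(-15188/229) = 2*I*√869513/229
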